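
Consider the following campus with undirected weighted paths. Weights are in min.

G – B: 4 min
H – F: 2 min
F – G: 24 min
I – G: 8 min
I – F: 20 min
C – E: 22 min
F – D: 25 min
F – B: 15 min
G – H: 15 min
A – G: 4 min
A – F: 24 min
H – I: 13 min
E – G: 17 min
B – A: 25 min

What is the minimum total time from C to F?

56 min

Candidate routes:
C → E → G → B → F: 22+17+4+15 = 58
C → E → G → H → F: 22+17+15+2 = 56
Cheapest is C → E → G → H → F at 56 min.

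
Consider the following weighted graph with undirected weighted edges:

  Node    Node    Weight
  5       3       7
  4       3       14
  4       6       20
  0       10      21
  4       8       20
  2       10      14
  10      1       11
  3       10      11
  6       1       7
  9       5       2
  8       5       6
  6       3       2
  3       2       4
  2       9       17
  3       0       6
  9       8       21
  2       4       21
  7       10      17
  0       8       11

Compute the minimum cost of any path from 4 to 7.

Candidate routes:
4 - 3 - 10 - 7: 14+11+17 = 42
4 - 3 - 2 - 10 - 7: 14+4+14+17 = 49
The minimum is 42 via 4 - 3 - 10 - 7.

42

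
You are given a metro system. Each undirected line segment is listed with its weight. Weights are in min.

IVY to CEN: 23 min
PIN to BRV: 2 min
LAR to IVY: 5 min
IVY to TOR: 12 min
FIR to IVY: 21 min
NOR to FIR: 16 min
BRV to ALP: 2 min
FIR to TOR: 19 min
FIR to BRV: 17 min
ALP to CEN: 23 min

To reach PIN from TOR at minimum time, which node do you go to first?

Compare a few routes:
TOR - IVY - CEN - ALP - BRV - PIN: 12+23+23+2+2 = 62
TOR - FIR - BRV - PIN: 19+17+2 = 38
TOR - IVY - FIR - BRV - PIN: 12+21+17+2 = 52
Cheapest is TOR - FIR - BRV - PIN at 38 min.
So from TOR the first move is to FIR.

FIR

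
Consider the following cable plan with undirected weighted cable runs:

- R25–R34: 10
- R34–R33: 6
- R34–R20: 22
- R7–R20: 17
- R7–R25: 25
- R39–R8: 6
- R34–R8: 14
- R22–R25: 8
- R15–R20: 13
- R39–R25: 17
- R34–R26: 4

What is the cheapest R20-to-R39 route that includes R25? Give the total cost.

Shortest R20→R25: R20–R34–R25 = 32
Shortest R25→R39: R25–R39 = 17
Total via R25: 32 + 17 = 49.

49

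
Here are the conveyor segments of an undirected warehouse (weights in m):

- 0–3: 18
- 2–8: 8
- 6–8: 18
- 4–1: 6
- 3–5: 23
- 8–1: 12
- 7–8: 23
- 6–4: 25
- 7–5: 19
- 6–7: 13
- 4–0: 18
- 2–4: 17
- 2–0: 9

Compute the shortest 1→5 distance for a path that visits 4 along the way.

Best 1 to 4: 1–4 costing 6
Best 4 to 5: 4–6–7–5 costing 57
Total via 4: 6 + 57 = 63 m.

63 m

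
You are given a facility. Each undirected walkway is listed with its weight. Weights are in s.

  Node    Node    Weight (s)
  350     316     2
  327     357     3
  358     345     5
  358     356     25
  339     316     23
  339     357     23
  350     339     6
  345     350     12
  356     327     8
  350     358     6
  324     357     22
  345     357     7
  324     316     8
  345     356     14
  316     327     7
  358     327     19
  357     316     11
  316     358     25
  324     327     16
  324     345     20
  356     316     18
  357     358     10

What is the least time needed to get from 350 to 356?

Candidate routes:
350–316–356: 2+18 = 20
350–316–327–356: 2+7+8 = 17
350–316–357–327–356: 2+11+3+8 = 24
The minimum is 17 s via 350–316–327–356.

17 s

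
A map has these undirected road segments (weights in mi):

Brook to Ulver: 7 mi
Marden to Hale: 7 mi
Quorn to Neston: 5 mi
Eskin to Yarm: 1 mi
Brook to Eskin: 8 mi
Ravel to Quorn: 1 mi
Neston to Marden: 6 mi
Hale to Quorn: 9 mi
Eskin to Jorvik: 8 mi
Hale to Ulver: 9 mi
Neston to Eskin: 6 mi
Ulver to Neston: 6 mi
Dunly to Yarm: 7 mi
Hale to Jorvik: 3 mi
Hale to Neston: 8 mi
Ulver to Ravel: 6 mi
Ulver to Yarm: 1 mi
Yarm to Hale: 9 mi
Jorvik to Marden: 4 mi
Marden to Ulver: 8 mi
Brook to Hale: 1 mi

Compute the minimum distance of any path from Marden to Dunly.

16 mi

Compare a few routes:
Marden → Jorvik → Eskin → Yarm → Dunly: 4+8+1+7 = 20
Marden → Ulver → Yarm → Dunly: 8+1+7 = 16
The minimum is 16 mi via Marden → Ulver → Yarm → Dunly.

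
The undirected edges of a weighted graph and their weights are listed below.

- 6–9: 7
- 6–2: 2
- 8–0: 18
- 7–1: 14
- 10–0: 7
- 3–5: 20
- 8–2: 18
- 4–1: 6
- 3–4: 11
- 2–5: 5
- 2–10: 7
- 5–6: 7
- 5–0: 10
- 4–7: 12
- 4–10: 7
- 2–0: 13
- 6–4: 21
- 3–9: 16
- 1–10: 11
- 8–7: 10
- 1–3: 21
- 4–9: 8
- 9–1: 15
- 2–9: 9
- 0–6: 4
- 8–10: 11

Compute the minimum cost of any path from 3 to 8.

Compare a few routes:
3 - 4 - 1 - 10 - 8: 11+6+11+11 = 39
3 - 4 - 7 - 8: 11+12+10 = 33
3 - 4 - 10 - 8: 11+7+11 = 29
3 - 4 - 1 - 7 - 8: 11+6+14+10 = 41
The minimum is 29 via 3 - 4 - 10 - 8.

29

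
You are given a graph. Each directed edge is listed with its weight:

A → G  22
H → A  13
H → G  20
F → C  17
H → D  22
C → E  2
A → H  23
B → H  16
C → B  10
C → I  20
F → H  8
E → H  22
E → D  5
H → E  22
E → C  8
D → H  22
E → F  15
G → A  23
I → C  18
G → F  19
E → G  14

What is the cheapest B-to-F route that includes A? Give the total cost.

Shortest B→A: B → H → A = 29
Shortest A→F: A → G → F = 41
Total via A: 29 + 41 = 70.

70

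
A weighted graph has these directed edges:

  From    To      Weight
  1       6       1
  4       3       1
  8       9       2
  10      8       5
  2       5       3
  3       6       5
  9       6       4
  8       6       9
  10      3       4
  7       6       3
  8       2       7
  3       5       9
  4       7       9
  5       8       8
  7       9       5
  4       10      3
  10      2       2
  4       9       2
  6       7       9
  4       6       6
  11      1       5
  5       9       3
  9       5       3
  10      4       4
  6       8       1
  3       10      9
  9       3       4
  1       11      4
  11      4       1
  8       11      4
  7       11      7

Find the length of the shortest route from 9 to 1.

Enumerating some paths:
9 → 3 → 6 → 8 → 11 → 1: 4+5+1+4+5 = 19
9 → 6 → 7 → 11 → 1: 4+9+7+5 = 25
9 → 5 → 8 → 11 → 1: 3+8+4+5 = 20
9 → 6 → 8 → 11 → 1: 4+1+4+5 = 14
The minimum is 14 via 9 → 6 → 8 → 11 → 1.

14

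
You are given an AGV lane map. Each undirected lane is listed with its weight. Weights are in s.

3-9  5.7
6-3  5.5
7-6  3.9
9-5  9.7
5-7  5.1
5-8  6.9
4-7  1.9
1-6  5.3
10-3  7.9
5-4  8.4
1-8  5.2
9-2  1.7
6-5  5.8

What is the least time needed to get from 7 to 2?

16.5 s

Compare a few routes:
7 - 4 - 5 - 9 - 2: 1.9+8.4+9.7+1.7 = 21.7
7 - 5 - 9 - 2: 5.1+9.7+1.7 = 16.5
7 - 6 - 5 - 9 - 2: 3.9+5.8+9.7+1.7 = 21.1
7 - 6 - 3 - 9 - 2: 3.9+5.5+5.7+1.7 = 16.8
Cheapest is 7 - 5 - 9 - 2 at 16.5 s.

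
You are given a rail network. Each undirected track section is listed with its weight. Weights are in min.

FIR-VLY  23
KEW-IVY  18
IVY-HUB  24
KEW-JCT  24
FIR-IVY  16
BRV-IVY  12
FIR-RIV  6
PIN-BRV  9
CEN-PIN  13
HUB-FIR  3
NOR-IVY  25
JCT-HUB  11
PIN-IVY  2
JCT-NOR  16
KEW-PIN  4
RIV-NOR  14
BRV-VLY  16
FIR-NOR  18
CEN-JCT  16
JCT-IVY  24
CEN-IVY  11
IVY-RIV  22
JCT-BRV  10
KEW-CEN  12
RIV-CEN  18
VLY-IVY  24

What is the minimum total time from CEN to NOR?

32 min

Enumerating some paths:
CEN–IVY–NOR: 11+25 = 36
CEN–JCT–NOR: 16+16 = 32
Cheapest is CEN–JCT–NOR at 32 min.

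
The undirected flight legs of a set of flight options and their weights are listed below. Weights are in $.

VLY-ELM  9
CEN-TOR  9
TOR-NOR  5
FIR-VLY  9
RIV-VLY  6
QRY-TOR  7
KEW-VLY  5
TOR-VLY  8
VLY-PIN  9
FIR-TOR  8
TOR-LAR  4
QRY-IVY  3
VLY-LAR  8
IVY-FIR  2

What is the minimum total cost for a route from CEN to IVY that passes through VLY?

$28

Best CEN to VLY: CEN–TOR–VLY costing 17
Shortest VLY→IVY: VLY–FIR–IVY = 11
Total via VLY: 17 + 11 = $28.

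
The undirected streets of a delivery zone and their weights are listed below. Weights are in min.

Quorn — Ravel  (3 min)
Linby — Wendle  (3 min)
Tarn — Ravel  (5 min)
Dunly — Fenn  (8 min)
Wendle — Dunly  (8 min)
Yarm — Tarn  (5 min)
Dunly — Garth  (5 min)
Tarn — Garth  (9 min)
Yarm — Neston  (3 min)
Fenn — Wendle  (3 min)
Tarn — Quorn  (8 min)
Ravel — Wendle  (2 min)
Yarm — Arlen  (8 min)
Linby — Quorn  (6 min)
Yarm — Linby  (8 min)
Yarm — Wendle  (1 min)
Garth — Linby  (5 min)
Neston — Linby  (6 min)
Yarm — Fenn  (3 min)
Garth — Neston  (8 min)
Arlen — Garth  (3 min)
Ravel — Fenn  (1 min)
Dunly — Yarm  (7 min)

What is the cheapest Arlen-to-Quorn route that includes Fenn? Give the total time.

Shortest Arlen→Fenn: Arlen → Yarm → Fenn = 11
Shortest Fenn→Quorn: Fenn → Ravel → Quorn = 4
Total via Fenn: 11 + 4 = 15 min.

15 min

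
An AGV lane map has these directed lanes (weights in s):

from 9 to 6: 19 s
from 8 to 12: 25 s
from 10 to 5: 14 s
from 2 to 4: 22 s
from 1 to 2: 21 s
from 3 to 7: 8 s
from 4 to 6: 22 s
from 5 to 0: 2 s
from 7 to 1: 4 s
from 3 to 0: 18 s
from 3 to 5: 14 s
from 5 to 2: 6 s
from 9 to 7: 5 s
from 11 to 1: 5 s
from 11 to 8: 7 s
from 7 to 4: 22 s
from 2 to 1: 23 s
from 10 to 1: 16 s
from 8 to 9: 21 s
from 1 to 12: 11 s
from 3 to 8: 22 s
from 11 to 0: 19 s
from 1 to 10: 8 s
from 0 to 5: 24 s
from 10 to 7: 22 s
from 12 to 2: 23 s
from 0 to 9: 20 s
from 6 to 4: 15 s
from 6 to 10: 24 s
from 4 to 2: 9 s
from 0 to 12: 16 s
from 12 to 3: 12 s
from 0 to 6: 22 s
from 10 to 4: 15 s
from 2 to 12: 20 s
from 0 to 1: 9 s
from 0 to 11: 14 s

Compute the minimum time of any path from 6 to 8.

61 s

Candidate routes:
6–10–5–0–11–8: 24+14+2+14+7 = 61
6–4–2–12–3–8: 15+9+20+12+22 = 78
6–10–1–12–3–8: 24+16+11+12+22 = 85
6–10–5–0–12–3–8: 24+14+2+16+12+22 = 90
Cheapest is 6–10–5–0–11–8 at 61 s.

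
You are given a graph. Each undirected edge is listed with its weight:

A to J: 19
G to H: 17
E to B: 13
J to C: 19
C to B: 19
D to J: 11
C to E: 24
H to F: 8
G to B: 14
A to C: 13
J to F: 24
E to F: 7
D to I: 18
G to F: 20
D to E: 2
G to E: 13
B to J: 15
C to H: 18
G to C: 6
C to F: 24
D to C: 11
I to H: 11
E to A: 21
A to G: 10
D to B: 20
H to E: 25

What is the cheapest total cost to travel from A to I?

Settle nodes by increasing distance from A:
A: 0
G: 10  (via A)
C: 13  (via A)
J: 19  (via A)
E: 21  (via A)
D: 23  (via E)
B: 24  (via G)
H: 27  (via G)
F: 28  (via E)
I: 38  (via H)
Shortest route: A–G–H–I = 38.

38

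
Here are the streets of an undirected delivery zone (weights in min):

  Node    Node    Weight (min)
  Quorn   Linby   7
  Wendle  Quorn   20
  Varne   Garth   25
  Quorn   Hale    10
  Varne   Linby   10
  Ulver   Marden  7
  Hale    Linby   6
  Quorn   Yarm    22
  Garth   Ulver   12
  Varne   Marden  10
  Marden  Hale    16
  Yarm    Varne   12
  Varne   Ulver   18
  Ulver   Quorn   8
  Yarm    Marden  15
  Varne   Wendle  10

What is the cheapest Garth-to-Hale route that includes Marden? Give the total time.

35 min

Shortest Garth→Marden: Garth → Ulver → Marden = 19
Best Marden to Hale: Marden → Hale costing 16
Total via Marden: 19 + 16 = 35 min.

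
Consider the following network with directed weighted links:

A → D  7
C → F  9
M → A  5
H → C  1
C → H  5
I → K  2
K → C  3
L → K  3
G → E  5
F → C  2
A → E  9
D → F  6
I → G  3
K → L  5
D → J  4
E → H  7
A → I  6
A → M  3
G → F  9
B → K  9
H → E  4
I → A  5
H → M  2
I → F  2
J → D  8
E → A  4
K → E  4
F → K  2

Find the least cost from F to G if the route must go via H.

Shortest F→H: F–C–H = 7
Shortest H→G: H–M–A–I–G = 16
Total via H: 7 + 16 = 23.

23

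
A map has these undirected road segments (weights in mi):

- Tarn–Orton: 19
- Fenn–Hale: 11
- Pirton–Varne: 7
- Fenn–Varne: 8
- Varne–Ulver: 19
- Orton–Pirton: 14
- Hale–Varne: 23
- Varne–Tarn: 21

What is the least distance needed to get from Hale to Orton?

Compare a few routes:
Hale → Varne → Pirton → Orton: 23+7+14 = 44
Hale → Fenn → Varne → Tarn → Orton: 11+8+21+19 = 59
Hale → Fenn → Varne → Pirton → Orton: 11+8+7+14 = 40
The minimum is 40 mi via Hale → Fenn → Varne → Pirton → Orton.

40 mi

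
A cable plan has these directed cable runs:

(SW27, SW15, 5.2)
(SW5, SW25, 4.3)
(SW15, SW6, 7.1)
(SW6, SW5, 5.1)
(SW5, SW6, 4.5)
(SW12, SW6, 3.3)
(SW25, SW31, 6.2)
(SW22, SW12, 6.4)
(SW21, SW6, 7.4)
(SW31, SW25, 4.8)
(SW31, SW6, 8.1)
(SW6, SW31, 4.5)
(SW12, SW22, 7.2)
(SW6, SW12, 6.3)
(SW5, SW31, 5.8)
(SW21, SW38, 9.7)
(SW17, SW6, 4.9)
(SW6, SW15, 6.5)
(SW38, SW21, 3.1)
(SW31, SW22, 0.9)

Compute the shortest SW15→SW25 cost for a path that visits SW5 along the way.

16.5

Shortest SW15→SW5: SW15 → SW6 → SW5 = 12.2
Shortest SW5→SW25: SW5 → SW25 = 4.3
Total via SW5: 12.2 + 4.3 = 16.5.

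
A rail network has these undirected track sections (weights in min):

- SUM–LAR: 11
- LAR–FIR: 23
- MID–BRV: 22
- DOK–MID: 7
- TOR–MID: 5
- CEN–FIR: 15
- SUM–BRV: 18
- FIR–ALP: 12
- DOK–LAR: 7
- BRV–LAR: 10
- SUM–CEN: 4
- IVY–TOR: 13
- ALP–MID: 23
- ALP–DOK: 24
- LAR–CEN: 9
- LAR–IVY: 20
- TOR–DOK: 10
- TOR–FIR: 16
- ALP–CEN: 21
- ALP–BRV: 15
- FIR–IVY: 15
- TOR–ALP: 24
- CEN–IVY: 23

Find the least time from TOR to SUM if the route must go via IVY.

Best TOR to IVY: TOR → IVY costing 13
Best IVY to SUM: IVY → CEN → SUM costing 27
Total via IVY: 13 + 27 = 40 min.

40 min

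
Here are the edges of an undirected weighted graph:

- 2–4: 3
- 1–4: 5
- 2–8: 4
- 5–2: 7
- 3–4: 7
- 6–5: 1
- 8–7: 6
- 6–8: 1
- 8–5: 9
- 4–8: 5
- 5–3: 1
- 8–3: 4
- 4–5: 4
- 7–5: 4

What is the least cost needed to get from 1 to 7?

13

Compare a few routes:
1–4–5–7: 5+4+4 = 13
1–4–8–7: 5+5+6 = 16
1–4–8–6–5–7: 5+5+1+1+4 = 16
1–4–3–5–7: 5+7+1+4 = 17
The minimum is 13 via 1–4–5–7.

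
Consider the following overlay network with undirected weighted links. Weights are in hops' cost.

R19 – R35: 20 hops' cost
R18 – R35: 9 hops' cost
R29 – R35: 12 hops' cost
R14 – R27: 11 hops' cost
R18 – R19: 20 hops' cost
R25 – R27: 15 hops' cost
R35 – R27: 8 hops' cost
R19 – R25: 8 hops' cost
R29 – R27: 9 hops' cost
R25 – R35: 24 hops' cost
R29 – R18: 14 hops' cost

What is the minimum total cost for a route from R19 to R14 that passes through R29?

52 hops' cost

Best R19 to R29: R19–R35–R29 costing 32
Shortest R29→R14: R29–R27–R14 = 20
Total via R29: 32 + 20 = 52 hops' cost.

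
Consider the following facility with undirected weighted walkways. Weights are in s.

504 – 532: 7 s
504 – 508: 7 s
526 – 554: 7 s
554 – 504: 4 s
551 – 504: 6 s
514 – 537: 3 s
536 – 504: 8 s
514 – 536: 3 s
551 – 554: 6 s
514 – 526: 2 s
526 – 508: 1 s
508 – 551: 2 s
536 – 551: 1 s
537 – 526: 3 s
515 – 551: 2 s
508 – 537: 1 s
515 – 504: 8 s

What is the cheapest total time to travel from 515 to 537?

5 s

Candidate routes:
515 - 551 - 508 - 526 - 537: 2+2+1+3 = 8
515 - 551 - 536 - 514 - 537: 2+1+3+3 = 9
515 - 551 - 508 - 537: 2+2+1 = 5
The minimum is 5 s via 515 - 551 - 508 - 537.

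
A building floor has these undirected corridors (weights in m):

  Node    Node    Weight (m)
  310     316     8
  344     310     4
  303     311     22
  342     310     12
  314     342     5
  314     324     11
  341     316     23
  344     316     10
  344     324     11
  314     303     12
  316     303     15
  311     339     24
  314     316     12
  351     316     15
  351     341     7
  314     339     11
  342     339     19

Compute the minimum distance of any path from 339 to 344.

32 m

Shortest distances from 339:
339: 0
314: 11  (via 339)
342: 16  (via 314)
324: 22  (via 314)
316: 23  (via 314)
303: 23  (via 314)
311: 24  (via 339)
310: 28  (via 342)
344: 32  (via 310)
Shortest route: 339 → 314 → 342 → 310 → 344 = 32 m.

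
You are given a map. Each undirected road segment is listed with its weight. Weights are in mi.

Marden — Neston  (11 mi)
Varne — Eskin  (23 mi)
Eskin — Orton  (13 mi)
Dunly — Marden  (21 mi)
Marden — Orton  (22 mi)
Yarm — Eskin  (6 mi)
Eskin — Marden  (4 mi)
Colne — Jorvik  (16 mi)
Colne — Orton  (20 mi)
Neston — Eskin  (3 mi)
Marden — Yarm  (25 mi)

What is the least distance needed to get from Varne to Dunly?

48 mi

Compare a few routes:
Varne - Eskin - Marden - Dunly: 23+4+21 = 48
Varne - Eskin - Neston - Marden - Dunly: 23+3+11+21 = 58
The minimum is 48 mi via Varne - Eskin - Marden - Dunly.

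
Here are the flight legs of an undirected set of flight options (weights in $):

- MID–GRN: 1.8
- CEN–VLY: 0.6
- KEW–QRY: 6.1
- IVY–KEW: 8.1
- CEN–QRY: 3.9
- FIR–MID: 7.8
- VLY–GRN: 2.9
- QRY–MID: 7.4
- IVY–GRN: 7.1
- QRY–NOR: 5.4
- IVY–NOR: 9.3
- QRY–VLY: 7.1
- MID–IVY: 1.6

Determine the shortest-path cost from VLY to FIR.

Running Dijkstra from VLY:
VLY: 0
CEN: 0.6  (via VLY)
GRN: 2.9  (via VLY)
QRY: 4.5  (via CEN)
MID: 4.7  (via GRN)
IVY: 6.3  (via MID)
NOR: 9.9  (via QRY)
KEW: 10.6  (via QRY)
FIR: 12.5  (via MID)
Shortest route: VLY → GRN → MID → FIR = $12.5.

$12.5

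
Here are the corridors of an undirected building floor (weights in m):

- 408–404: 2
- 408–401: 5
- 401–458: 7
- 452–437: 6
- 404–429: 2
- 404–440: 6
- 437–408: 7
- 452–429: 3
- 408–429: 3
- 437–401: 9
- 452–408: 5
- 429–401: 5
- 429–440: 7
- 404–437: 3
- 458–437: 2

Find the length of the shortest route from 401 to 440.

12 m

Compare a few routes:
401–429–440: 5+7 = 12
401–408–404–440: 5+2+6 = 13
401–429–404–440: 5+2+6 = 13
401–408–429–440: 5+3+7 = 15
Cheapest is 401–429–440 at 12 m.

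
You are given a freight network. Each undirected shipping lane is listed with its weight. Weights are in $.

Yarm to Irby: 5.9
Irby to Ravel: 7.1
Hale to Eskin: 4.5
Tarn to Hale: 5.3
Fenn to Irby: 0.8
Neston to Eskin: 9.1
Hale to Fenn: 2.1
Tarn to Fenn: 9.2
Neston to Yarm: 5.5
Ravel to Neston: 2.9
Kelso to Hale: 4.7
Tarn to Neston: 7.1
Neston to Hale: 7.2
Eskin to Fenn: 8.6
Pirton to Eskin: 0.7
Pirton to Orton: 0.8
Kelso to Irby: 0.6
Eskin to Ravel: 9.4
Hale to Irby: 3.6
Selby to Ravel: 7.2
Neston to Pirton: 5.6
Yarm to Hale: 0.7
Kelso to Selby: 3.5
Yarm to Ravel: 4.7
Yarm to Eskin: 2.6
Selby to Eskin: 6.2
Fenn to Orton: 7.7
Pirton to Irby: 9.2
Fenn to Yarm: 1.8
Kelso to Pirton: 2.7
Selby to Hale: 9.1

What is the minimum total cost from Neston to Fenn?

$7.3

Compare a few routes:
Neston–Hale–Fenn: 7.2+2.1 = 9.3
Neston–Yarm–Fenn: 5.5+1.8 = 7.3
Neston–Yarm–Hale–Fenn: 5.5+0.7+2.1 = 8.3
Neston–Ravel–Yarm–Fenn: 2.9+4.7+1.8 = 9.4
The minimum is $7.3 via Neston–Yarm–Fenn.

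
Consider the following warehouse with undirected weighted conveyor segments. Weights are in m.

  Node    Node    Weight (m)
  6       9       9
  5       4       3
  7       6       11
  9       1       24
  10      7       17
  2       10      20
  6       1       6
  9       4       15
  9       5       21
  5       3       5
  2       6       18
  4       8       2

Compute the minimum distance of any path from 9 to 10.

Settle nodes by increasing distance from 9:
9: 0
6: 9  (via 9)
1: 15  (via 6)
4: 15  (via 9)
8: 17  (via 4)
5: 18  (via 4)
7: 20  (via 6)
3: 23  (via 5)
2: 27  (via 6)
10: 37  (via 7)
Shortest route: 9–6–7–10 = 37 m.

37 m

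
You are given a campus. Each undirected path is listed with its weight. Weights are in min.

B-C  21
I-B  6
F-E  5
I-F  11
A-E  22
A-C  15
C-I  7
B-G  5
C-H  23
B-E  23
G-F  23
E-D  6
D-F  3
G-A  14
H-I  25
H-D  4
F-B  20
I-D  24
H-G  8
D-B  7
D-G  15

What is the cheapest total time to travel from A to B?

19 min

Compare a few routes:
A - G - B: 14+5 = 19
A - G - H - D - B: 14+8+4+7 = 33
A - E - D - B: 22+6+7 = 35
A - C - I - B: 15+7+6 = 28
The minimum is 19 min via A - G - B.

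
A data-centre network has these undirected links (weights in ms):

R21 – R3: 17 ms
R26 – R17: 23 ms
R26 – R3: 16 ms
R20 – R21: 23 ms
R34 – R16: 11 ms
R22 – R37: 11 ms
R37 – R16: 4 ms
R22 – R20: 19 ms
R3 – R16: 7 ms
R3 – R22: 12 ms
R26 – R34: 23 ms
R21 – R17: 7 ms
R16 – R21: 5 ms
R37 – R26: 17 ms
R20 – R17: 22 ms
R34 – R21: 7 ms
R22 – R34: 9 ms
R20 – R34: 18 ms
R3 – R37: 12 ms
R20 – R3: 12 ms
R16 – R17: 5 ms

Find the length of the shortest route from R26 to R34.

Enumerating some paths:
R26–R34: 23 = 23
R26–R37–R16–R34: 17+4+11 = 32
The minimum is 23 ms via R26–R34.

23 ms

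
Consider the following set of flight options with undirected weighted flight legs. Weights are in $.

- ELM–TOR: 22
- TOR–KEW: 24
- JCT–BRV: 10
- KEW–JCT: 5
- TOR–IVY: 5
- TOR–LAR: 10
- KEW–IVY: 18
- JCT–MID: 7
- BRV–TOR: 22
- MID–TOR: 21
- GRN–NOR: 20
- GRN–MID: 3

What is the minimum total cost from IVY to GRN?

$29

Settle nodes by increasing distance from IVY:
IVY: 0
TOR: 5  (via IVY)
LAR: 15  (via TOR)
KEW: 18  (via IVY)
JCT: 23  (via KEW)
MID: 26  (via TOR)
BRV: 27  (via TOR)
ELM: 27  (via TOR)
GRN: 29  (via MID)
Shortest route: IVY–TOR–MID–GRN = $29.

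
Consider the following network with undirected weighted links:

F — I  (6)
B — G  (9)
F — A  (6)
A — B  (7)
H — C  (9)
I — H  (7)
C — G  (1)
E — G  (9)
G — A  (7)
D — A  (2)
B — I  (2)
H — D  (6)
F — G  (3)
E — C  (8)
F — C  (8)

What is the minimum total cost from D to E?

Shortest distances from D:
D: 0
A: 2  (via D)
H: 6  (via D)
F: 8  (via A)
B: 9  (via A)
G: 9  (via A)
C: 10  (via G)
I: 11  (via B)
E: 18  (via G)
Shortest route: D → A → G → E = 18.

18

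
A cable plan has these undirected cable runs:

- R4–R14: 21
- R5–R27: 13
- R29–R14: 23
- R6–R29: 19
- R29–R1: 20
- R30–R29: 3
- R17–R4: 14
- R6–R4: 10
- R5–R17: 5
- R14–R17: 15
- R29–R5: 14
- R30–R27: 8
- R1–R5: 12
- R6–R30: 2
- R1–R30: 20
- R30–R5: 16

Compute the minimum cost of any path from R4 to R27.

20

Enumerating some paths:
R4 → R6 → R29 → R30 → R27: 10+19+3+8 = 40
R4 → R6 → R30 → R27: 10+2+8 = 20
R4 → R17 → R5 → R27: 14+5+13 = 32
The minimum is 20 via R4 → R6 → R30 → R27.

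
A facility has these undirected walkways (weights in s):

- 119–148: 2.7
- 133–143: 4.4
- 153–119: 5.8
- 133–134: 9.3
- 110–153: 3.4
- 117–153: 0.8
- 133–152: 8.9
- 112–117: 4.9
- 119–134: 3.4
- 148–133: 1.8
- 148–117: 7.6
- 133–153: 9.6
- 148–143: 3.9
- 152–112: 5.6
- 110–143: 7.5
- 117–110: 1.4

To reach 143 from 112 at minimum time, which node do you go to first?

Compare a few routes:
112 - 117 - 110 - 143: 4.9+1.4+7.5 = 13.8
112 - 117 - 153 - 110 - 143: 4.9+0.8+3.4+7.5 = 16.6
112 - 117 - 148 - 143: 4.9+7.6+3.9 = 16.4
Cheapest is 112 - 117 - 110 - 143 at 13.8 s.
So from 112 the first move is to 117.

117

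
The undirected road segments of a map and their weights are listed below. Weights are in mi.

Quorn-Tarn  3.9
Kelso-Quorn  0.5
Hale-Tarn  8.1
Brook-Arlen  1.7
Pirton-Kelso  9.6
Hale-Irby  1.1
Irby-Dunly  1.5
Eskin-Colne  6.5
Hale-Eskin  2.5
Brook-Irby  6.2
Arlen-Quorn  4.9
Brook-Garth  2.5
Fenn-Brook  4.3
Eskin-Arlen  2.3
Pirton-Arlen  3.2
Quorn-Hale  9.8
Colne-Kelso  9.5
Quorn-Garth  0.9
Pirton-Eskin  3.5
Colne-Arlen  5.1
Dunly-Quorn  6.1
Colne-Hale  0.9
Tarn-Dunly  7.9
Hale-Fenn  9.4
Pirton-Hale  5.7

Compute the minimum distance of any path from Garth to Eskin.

6.5 mi

Candidate routes:
Garth - Quorn - Arlen - Eskin: 0.9+4.9+2.3 = 8.1
Garth - Brook - Arlen - Eskin: 2.5+1.7+2.3 = 6.5
Garth - Brook - Arlen - Pirton - Eskin: 2.5+1.7+3.2+3.5 = 10.9
Cheapest is Garth - Brook - Arlen - Eskin at 6.5 mi.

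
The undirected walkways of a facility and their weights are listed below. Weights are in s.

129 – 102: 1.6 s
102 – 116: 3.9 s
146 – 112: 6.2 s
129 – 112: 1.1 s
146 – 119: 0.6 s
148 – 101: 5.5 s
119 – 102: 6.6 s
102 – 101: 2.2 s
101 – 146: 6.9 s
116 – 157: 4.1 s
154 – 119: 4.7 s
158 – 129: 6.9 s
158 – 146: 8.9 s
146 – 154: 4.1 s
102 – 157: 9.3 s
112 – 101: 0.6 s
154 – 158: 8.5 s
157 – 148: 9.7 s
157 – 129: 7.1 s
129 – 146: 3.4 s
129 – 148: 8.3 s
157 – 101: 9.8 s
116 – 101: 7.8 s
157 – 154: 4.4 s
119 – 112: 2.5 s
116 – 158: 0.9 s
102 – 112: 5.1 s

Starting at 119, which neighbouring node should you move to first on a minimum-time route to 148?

Enumerating some paths:
119 - 146 - 129 - 112 - 101 - 148: 0.6+3.4+1.1+0.6+5.5 = 11.2
119 - 146 - 129 - 148: 0.6+3.4+8.3 = 12.3
119 - 112 - 129 - 148: 2.5+1.1+8.3 = 11.9
119 - 112 - 101 - 148: 2.5+0.6+5.5 = 8.6
The minimum is 8.6 s via 119 - 112 - 101 - 148.
So from 119 the first move is to 112.

112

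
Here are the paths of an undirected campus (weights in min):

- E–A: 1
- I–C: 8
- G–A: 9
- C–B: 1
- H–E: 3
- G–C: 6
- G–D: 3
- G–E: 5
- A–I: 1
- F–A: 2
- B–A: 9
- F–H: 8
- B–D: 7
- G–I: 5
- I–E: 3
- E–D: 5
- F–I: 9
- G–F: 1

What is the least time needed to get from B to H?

13 min

Candidate routes:
B - C - G - F - A - E - H: 1+6+1+2+1+3 = 14
B - C - I - E - H: 1+8+3+3 = 15
B - C - I - A - E - H: 1+8+1+1+3 = 14
B - A - E - H: 9+1+3 = 13
The minimum is 13 min via B - A - E - H.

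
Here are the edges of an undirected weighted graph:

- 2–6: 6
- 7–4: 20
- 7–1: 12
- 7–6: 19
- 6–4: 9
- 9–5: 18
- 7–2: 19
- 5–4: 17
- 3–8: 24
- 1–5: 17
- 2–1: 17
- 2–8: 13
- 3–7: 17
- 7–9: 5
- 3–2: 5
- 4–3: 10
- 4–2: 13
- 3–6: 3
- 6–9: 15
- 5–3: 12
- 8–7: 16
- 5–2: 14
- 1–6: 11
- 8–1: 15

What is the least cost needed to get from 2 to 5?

Enumerating some paths:
2 → 3 → 5: 5+12 = 17
2 → 6 → 3 → 5: 6+3+12 = 21
2 → 5: 14 = 14
2 → 4 → 5: 13+17 = 30
The minimum is 14 via 2 → 5.

14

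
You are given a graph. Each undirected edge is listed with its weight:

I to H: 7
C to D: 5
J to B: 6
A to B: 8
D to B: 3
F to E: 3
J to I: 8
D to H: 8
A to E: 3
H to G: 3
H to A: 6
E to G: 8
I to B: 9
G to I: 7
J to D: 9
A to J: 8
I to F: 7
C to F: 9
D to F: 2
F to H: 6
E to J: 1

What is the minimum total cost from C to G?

16

Candidate routes:
C–D–H–G: 5+8+3 = 16
C–D–F–E–G: 5+2+3+8 = 18
The minimum is 16 via C–D–H–G.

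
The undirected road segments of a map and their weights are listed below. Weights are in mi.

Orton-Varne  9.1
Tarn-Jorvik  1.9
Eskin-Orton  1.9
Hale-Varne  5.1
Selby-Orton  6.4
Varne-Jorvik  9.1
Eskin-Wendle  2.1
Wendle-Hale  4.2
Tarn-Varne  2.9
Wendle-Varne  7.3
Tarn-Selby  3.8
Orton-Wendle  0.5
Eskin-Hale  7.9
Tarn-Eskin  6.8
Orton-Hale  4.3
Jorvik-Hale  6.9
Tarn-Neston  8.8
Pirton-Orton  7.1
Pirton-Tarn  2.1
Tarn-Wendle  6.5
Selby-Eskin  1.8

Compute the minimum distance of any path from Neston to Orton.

15.8 mi

Candidate routes:
Neston–Tarn–Wendle–Orton: 8.8+6.5+0.5 = 15.8
Neston–Tarn–Selby–Eskin–Orton: 8.8+3.8+1.8+1.9 = 16.3
Neston–Tarn–Selby–Eskin–Wendle–Orton: 8.8+3.8+1.8+2.1+0.5 = 17
Cheapest is Neston–Tarn–Wendle–Orton at 15.8 mi.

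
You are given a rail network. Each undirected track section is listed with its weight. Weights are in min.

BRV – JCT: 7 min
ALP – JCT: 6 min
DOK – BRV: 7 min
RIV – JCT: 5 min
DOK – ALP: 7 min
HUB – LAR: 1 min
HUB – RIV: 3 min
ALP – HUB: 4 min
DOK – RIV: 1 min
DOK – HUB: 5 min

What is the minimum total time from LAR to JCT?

9 min

Enumerating some paths:
LAR–HUB–RIV–JCT: 1+3+5 = 9
LAR–HUB–DOK–RIV–JCT: 1+5+1+5 = 12
LAR–HUB–ALP–DOK–RIV–JCT: 1+4+7+1+5 = 18
LAR–HUB–ALP–JCT: 1+4+6 = 11
Cheapest is LAR–HUB–RIV–JCT at 9 min.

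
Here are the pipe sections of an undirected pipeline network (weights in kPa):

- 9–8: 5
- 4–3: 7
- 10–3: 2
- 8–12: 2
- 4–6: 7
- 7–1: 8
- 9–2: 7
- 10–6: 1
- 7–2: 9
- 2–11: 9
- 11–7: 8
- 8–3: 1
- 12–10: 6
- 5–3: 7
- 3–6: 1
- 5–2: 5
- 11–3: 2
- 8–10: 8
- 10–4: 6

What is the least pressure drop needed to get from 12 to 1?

Running Dijkstra from 12:
12: 0
8: 2  (via 12)
3: 3  (via 8)
6: 4  (via 3)
10: 5  (via 3)
11: 5  (via 3)
9: 7  (via 8)
4: 10  (via 3)
5: 10  (via 3)
7: 13  (via 11)
2: 14  (via 11)
1: 21  (via 7)
Shortest route: 12 → 8 → 3 → 11 → 7 → 1 = 21 kPa.

21 kPa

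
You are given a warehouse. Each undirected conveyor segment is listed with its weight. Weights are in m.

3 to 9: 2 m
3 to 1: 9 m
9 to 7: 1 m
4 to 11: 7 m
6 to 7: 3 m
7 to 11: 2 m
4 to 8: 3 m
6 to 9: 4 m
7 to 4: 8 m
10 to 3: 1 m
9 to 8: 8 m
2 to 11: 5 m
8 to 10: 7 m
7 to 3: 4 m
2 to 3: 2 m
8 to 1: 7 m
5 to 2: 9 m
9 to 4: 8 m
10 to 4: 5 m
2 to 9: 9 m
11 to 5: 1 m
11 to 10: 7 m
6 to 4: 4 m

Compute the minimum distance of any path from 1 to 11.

Running Dijkstra from 1:
1: 0
8: 7  (via 1)
3: 9  (via 1)
4: 10  (via 8)
10: 10  (via 3)
2: 11  (via 3)
9: 11  (via 3)
7: 12  (via 9)
6: 14  (via 4)
11: 14  (via 7)
Shortest route: 1 → 3 → 9 → 7 → 11 = 14 m.

14 m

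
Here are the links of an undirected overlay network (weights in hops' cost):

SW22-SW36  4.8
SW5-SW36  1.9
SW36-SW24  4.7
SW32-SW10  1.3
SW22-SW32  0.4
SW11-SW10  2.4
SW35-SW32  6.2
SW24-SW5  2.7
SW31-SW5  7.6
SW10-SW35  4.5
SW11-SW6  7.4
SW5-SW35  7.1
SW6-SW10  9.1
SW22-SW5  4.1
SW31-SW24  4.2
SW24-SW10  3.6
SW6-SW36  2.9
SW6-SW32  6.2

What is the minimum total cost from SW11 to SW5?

Running Dijkstra from SW11:
SW11: 0
SW10: 2.4  (via SW11)
SW32: 3.7  (via SW10)
SW22: 4.1  (via SW32)
SW24: 6  (via SW10)
SW35: 6.9  (via SW10)
SW6: 7.4  (via SW11)
SW5: 8.2  (via SW22)
Shortest route: SW11–SW10–SW32–SW22–SW5 = 8.2 hops' cost.

8.2 hops' cost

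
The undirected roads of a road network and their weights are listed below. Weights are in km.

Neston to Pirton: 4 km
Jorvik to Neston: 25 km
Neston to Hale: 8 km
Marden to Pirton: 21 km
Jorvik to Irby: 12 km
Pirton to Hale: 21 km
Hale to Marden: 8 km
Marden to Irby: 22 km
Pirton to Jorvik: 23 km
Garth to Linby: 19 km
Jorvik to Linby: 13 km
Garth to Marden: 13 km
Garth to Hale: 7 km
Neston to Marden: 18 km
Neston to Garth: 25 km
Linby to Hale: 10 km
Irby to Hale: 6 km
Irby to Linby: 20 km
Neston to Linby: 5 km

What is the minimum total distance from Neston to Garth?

15 km

Running Dijkstra from Neston:
Neston: 0
Pirton: 4  (via Neston)
Linby: 5  (via Neston)
Hale: 8  (via Neston)
Irby: 14  (via Hale)
Garth: 15  (via Hale)
Shortest route: Neston–Hale–Garth = 15 km.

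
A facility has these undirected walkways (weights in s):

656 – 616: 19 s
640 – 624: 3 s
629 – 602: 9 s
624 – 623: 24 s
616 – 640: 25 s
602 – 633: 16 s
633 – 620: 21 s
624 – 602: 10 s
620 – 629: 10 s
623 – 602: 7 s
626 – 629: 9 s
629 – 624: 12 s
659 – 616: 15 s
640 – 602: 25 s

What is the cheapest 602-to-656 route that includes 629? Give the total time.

68 s

Shortest 602→629: 602 → 629 = 9
Shortest 629→656: 629 → 624 → 640 → 616 → 656 = 59
Total via 629: 9 + 59 = 68 s.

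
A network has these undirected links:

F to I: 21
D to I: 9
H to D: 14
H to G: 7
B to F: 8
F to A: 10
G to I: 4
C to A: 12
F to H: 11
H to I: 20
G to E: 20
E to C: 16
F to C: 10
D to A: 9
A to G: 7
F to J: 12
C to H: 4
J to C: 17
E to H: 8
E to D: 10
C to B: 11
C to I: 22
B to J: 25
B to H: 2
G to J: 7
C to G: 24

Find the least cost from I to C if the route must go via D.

27

Shortest I→D: I → D = 9
Shortest D→C: D → H → C = 18
Total via D: 9 + 18 = 27.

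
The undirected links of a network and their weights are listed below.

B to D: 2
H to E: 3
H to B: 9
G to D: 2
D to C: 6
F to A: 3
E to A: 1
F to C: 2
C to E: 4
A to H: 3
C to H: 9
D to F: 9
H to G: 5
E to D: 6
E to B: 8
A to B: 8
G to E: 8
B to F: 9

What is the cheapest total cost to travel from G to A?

Settle nodes by increasing distance from G:
G: 0
D: 2  (via G)
B: 4  (via D)
H: 5  (via G)
A: 8  (via H)
Shortest route: G → H → A = 8.

8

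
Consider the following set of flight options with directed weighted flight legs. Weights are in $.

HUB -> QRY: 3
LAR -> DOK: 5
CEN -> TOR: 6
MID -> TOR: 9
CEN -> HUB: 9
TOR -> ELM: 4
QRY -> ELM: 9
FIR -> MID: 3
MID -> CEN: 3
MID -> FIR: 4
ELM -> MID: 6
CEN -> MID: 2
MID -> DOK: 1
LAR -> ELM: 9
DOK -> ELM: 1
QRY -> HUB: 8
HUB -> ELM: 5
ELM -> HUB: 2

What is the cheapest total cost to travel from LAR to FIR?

Enumerating some paths:
LAR - DOK - ELM - MID - FIR: 5+1+6+4 = 16
LAR - ELM - MID - FIR: 9+6+4 = 19
Cheapest is LAR - DOK - ELM - MID - FIR at $16.

$16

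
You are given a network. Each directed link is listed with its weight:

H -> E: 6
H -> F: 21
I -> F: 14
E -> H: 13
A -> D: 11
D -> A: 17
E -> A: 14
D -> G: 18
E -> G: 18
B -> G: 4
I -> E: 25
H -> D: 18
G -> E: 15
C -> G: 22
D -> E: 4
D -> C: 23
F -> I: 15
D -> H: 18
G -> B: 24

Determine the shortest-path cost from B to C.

67

Compare a few routes:
B–G–E–H–D–C: 4+15+13+18+23 = 73
B–G–E–A–D–C: 4+15+14+11+23 = 67
The minimum is 67 via B–G–E–A–D–C.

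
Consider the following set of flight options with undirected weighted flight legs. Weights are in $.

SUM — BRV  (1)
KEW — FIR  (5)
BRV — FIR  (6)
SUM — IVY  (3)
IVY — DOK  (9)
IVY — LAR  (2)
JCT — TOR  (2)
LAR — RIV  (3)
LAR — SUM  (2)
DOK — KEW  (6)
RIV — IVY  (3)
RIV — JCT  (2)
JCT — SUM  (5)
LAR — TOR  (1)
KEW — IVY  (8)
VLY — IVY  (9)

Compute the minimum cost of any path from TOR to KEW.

Enumerating some paths:
TOR - LAR - SUM - BRV - FIR - KEW: 1+2+1+6+5 = 15
TOR - LAR - IVY - KEW: 1+2+8 = 11
TOR - LAR - SUM - IVY - KEW: 1+2+3+8 = 14
TOR - LAR - RIV - IVY - KEW: 1+3+3+8 = 15
The minimum is $11 via TOR - LAR - IVY - KEW.

$11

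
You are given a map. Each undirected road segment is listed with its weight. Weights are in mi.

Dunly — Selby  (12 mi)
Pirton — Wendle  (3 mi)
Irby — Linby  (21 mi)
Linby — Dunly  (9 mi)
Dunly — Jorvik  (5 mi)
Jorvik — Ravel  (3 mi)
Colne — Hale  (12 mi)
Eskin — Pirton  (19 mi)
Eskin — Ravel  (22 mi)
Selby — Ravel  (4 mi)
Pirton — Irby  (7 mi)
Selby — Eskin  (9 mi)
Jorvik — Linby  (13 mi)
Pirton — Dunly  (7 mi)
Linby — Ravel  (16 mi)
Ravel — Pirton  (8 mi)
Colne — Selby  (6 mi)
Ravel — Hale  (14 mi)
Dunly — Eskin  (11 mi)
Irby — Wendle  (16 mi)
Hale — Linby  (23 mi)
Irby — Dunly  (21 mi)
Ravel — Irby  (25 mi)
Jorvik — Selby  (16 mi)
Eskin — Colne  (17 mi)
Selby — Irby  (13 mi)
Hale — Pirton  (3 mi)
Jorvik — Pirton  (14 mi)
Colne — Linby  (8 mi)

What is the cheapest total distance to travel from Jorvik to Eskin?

16 mi

Compare a few routes:
Jorvik–Dunly–Eskin: 5+11 = 16
Jorvik–Selby–Eskin: 16+9 = 25
Jorvik–Ravel–Eskin: 3+22 = 25
Cheapest is Jorvik–Dunly–Eskin at 16 mi.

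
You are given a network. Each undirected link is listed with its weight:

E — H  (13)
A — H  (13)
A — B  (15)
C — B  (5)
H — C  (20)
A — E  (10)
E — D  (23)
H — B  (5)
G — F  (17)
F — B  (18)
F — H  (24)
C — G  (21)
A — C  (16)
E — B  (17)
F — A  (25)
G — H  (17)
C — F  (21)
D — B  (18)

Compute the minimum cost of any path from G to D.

40

Settle nodes by increasing distance from G:
G: 0
F: 17  (via G)
H: 17  (via G)
C: 21  (via G)
B: 22  (via H)
A: 30  (via H)
E: 30  (via H)
D: 40  (via B)
Shortest route: G–H–B–D = 40.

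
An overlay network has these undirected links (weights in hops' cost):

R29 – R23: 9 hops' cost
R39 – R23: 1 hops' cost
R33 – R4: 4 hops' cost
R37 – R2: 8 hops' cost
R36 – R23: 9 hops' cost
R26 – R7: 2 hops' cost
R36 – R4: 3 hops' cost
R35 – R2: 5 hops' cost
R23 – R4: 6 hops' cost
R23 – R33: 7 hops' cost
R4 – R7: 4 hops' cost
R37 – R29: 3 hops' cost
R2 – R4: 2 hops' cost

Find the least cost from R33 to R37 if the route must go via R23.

Best R33 to R23: R33 → R23 costing 7
Best R23 to R37: R23 → R29 → R37 costing 12
Total via R23: 7 + 12 = 19 hops' cost.

19 hops' cost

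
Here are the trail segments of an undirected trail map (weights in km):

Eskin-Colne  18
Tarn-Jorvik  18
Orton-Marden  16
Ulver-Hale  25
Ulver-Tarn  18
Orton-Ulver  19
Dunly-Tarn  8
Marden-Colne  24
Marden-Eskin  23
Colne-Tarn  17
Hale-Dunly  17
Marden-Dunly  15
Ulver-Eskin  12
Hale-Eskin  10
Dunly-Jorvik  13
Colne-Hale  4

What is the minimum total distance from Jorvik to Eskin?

Candidate routes:
Jorvik → Tarn → Colne → Hale → Eskin: 18+17+4+10 = 49
Jorvik → Tarn → Ulver → Eskin: 18+18+12 = 48
Jorvik → Dunly → Marden → Eskin: 13+15+23 = 51
Jorvik → Dunly → Hale → Eskin: 13+17+10 = 40
Cheapest is Jorvik → Dunly → Hale → Eskin at 40 km.

40 km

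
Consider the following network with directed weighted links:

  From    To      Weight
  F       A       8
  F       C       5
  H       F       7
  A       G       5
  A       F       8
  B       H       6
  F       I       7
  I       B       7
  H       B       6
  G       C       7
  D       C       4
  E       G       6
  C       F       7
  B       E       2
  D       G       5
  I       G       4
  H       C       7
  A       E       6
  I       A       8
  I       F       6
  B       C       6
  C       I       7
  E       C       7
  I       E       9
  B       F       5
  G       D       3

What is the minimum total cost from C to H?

20

Compare a few routes:
C → F → I → B → H: 7+7+7+6 = 27
C → I → B → H: 7+7+6 = 20
The minimum is 20 via C → I → B → H.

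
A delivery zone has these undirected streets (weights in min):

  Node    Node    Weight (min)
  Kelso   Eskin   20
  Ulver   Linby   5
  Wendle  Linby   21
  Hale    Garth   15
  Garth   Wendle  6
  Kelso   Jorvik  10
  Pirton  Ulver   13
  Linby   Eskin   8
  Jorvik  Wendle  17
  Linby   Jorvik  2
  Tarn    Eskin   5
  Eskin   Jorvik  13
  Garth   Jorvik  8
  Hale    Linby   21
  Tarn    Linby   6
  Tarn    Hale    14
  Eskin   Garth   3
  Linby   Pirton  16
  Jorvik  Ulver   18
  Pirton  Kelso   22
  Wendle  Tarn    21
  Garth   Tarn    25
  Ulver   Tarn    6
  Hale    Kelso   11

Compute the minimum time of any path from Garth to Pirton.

Compare a few routes:
Garth → Eskin → Linby → Pirton: 3+8+16 = 27
Garth → Jorvik → Linby → Pirton: 8+2+16 = 26
Garth → Jorvik → Linby → Ulver → Pirton: 8+2+5+13 = 28
Garth → Eskin → Tarn → Ulver → Pirton: 3+5+6+13 = 27
The minimum is 26 min via Garth → Jorvik → Linby → Pirton.

26 min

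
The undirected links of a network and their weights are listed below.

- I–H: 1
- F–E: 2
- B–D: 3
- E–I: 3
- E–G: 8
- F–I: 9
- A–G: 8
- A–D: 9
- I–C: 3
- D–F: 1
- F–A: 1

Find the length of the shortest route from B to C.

12

Candidate routes:
B → D → A → F → I → C: 3+9+1+9+3 = 25
B → D → F → E → I → C: 3+1+2+3+3 = 12
B → D → F → I → C: 3+1+9+3 = 16
B → D → A → F → E → I → C: 3+9+1+2+3+3 = 21
Cheapest is B → D → F → E → I → C at 12.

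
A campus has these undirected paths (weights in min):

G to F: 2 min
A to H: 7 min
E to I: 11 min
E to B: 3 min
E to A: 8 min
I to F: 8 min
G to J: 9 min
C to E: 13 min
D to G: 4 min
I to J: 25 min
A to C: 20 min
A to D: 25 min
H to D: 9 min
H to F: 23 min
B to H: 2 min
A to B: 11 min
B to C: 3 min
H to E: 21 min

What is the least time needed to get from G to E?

Shortest distances from G:
G: 0
F: 2  (via G)
D: 4  (via G)
J: 9  (via G)
I: 10  (via F)
H: 13  (via D)
B: 15  (via H)
C: 18  (via B)
E: 18  (via B)
Shortest route: G–D–H–B–E = 18 min.

18 min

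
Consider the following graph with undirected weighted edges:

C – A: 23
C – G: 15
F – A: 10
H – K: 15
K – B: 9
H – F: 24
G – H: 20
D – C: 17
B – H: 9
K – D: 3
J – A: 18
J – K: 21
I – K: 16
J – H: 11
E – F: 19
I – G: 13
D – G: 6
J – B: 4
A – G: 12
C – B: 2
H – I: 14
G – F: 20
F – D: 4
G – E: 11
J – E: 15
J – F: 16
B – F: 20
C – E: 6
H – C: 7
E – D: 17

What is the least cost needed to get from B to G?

17

Running Dijkstra from B:
B: 0
C: 2  (via B)
J: 4  (via B)
E: 8  (via C)
H: 9  (via B)
K: 9  (via B)
D: 12  (via K)
F: 16  (via D)
G: 17  (via C)
Shortest route: B–C–G = 17.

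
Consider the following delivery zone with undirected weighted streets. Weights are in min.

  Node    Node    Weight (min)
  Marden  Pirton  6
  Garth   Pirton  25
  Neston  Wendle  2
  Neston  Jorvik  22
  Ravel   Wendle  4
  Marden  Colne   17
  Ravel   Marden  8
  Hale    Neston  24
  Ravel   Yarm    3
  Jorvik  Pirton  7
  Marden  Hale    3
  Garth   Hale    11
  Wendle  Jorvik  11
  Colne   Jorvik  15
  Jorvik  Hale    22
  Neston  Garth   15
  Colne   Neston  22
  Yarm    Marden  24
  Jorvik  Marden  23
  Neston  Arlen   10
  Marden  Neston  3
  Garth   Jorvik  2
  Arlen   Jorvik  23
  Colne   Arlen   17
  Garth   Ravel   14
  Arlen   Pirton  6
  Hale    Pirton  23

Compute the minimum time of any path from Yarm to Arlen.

Running Dijkstra from Yarm:
Yarm: 0
Ravel: 3  (via Yarm)
Wendle: 7  (via Ravel)
Neston: 9  (via Wendle)
Marden: 11  (via Ravel)
Hale: 14  (via Marden)
Garth: 17  (via Ravel)
Pirton: 17  (via Marden)
Jorvik: 18  (via Wendle)
Arlen: 19  (via Neston)
Shortest route: Yarm → Ravel → Wendle → Neston → Arlen = 19 min.

19 min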